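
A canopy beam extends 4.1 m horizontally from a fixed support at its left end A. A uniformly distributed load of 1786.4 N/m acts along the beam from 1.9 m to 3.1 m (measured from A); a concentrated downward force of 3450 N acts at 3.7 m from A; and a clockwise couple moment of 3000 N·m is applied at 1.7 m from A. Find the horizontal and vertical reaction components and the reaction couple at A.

Resultant of the distributed load: 1786.4 × 1.2 = 2143.68 N at 2.5 m from A.
ΣF_x = 0: A_x = 0.
ΣF_y = 0: A_y − 1786.4·1.2 − 3450 = 0 → A_y = 5594 N.
ΣM about A: M_A − (1786.4·1.2)·2.5 − 3450·3.7 − 3000 = 0 → M_A = 21120 N·m.

A_x = 0, A_y = 5594 N, M_A = 21120 N·m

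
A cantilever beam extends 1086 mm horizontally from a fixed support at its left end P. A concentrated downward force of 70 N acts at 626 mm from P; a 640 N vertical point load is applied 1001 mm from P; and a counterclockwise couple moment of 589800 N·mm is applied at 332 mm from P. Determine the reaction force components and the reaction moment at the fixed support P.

ΣF_x = 0: P_x = 0.
ΣF_y = 0: P_y − 70 − 640 = 0 → P_y = 710.0 N.
ΣM about P: M_P − 70·626 − 640·1001 + 589800 = 0 → M_P = 94660 N·mm.

P_x = 0, P_y = 710.0 N, M_P = 94660 N·mm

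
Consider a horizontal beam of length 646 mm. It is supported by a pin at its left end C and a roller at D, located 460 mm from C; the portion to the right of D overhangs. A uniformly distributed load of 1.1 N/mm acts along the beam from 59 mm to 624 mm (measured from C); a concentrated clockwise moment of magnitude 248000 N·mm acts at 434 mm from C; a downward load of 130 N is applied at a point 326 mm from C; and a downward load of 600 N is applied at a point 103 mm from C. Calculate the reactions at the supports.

C_x = 0, C_y = 124.5 N, D_y = 1227 N

Resultant of the distributed load: 1.1 × 565 = 621.5 N at 341.5 mm from C.
ΣM about C: D_y·460 − (1.1·565)·341.5 − 248000 − 130·326 − 600·103 = 0 → D_y = 564422.25/460 = 1227 N.
ΣF_y = 0: C_y + 1227 − 1.1·565 − 130 − 600 = 0 → C_y = 124.5 N.
ΣF_x = 0: no horizontal applied forces, so C_x = 0.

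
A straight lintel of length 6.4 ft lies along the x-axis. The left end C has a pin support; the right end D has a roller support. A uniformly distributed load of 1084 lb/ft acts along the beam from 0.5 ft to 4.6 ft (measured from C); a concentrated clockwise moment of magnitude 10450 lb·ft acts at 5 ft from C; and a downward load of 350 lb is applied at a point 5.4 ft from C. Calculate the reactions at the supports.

Resultant of the distributed load: 1084 × 4.1 = 4444.4 lb at 2.55 ft from C.
Moments about C: D_y·6.4 − (1084·4.1)·2.55 − 10450 − 350·5.4 = 0 → D_y = 23673.22/6.4 = 3698.94 ≈ 3699 lb.
ΣF_y = 0: C_y + 3698.94 − 1084·4.1 − 350 = 0 → C_y = 1095 lb.
ΣF_x = 0: no horizontal applied forces, so C_x = 0.

C_x = 0, C_y = 1095 lb, D_y = 3699 lb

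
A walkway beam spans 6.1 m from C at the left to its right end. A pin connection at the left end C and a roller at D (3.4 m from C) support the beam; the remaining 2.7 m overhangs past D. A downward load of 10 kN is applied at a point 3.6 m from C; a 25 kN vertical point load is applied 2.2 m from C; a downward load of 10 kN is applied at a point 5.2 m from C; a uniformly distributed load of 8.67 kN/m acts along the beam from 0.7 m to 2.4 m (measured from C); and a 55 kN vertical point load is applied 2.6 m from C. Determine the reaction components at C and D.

Resultant of the distributed load: 8.67 × 1.7 = 14.739 kN at 1.55 m from C.
Moments about C: D_y·3.4 − 10·3.6 − 25·2.2 − 10·5.2 − (8.67·1.7)·1.55 − 55·2.6 = 0 → D_y = 308.84545/3.4 = 90.8369 ≈ 90.84 kN.
ΣF_y = 0: C_y + 90.8369 − 10 − 25 − 10 − 8.67·1.7 − 55 = 0 → C_y = 23.90 kN.
ΣF_x = 0: no horizontal applied forces, so C_x = 0.

C_x = 0, C_y = 23.90 kN, D_y = 90.84 kN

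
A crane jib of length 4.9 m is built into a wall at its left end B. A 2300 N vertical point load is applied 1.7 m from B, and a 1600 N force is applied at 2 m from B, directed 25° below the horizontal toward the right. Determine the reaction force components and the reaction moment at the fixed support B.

B_x = -1450 N, B_y = 2976 N, M_B = 5262 N·m

ΣF_x = 0: B_x + 1600·cos25° = 0 → B_x = -1450 N.
ΣF_y = 0: B_y − 2300 − 1600·sin25° = 0 → B_y = 2976 N.
ΣM about B: M_B − 2300·1.7 − 1600·sin25°·2 = 0 → M_B = 5262 N·m.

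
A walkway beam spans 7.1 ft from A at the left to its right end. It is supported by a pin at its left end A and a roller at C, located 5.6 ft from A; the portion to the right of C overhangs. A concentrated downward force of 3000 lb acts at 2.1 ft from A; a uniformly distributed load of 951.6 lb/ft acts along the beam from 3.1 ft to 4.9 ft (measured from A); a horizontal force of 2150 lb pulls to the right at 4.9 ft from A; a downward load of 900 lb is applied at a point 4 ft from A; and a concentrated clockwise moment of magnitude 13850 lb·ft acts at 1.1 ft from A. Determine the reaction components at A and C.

Resultant of the distributed load: 951.6 × 1.8 = 1712.88 lb at 4 ft from A.
Moments about A: C_y·5.6 − 3000·2.1 − (951.6·1.8)·4 − 900·4 − 13850 = 0 → C_y = 30601.52/5.6 = 5464.56 ≈ 5465 lb.
ΣF_y = 0: A_y + 5464.56 − 3000 − 951.6·1.8 − 900 = 0 → A_y = 148.3 lb.
ΣF_x = 0: A_x + 2150 = 0 → A_x = -2150 lb.

A_x = -2150 lb, A_y = 148.3 lb, C_y = 5465 lb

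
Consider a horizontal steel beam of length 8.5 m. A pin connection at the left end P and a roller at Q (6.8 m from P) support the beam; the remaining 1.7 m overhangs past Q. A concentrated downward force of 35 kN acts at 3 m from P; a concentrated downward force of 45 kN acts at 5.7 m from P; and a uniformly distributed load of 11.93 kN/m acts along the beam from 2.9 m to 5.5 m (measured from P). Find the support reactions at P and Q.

Resultant of the distributed load: 11.93 × 2.6 = 31.018 kN at 4.2 m from P.
Taking moments about P: Q_y·6.8 − 35·3 − 45·5.7 − (11.93·2.6)·4.2 = 0 → Q_y = 491.7756/6.8 = 72.3199 ≈ 72.32 kN.
ΣF_y = 0: P_y + 72.3199 − 35 − 45 − 11.93·2.6 = 0 → P_y = 38.70 kN.
ΣF_x = 0: no horizontal applied forces, so P_x = 0.

P_x = 0, P_y = 38.70 kN, Q_y = 72.32 kN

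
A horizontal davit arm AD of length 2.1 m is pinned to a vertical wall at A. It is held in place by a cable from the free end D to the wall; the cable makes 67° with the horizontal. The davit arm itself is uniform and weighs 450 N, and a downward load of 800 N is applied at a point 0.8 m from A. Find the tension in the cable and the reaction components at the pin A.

T = 575.5 N, A_x = 224.9 N, A_y = 720.2 N

ΣM about A: T·sin67°·2.1 − 450·1.05 − 800·0.8 = 0 → T = 1112.5/(2.1·0.920505) = 575.512 ≈ 575.5 N.
ΣF_x = 0: A_x − T·cos67° = 0 → A_x = 575.512 × 0.390731 = 224.9 N.
ΣF_y = 0: A_y + T·sin67° − 450 − 800 = 0 → A_y = 1250 − 575.512 × 0.920505 = 720.2 N.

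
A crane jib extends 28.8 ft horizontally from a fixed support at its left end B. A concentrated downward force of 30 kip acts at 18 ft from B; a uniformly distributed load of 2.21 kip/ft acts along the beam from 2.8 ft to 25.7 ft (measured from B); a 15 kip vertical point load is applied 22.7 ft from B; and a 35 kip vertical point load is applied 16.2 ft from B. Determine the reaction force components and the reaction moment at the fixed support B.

Resultant of the distributed load: 2.21 × 22.9 = 50.609 kip at 14.25 ft from B.
ΣF_x = 0: B_x = 0.
ΣF_y = 0: B_y − 30 − 2.21·22.9 − 15 − 35 = 0 → B_y = 130.6 kip.
ΣM about B: M_B − 30·18 − (2.21·22.9)·14.25 − 15·22.7 − 35·16.2 = 0 → M_B = 2169 kip·ft.

B_x = 0, B_y = 130.6 kip, M_B = 2169 kip·ft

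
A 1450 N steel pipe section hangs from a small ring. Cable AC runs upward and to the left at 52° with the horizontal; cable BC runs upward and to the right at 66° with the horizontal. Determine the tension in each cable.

ΣF_x = 0: −T_AC·cos52° + T_BC·cos66° = 0 → T_BC = 1.51366·T_AC.
ΣF_y = 0: T_AC·sin52° + T_BC·sin66° = 1450.
Substitute: T_AC·(0.788011 + 1.51366·0.913545) = 1450 → T_AC = 667.954 ≈ 668.0 N.
Then T_BC = 1.51366 × 667.954 = 1011 N.

T_AC = 668.0 N, T_BC = 1011 N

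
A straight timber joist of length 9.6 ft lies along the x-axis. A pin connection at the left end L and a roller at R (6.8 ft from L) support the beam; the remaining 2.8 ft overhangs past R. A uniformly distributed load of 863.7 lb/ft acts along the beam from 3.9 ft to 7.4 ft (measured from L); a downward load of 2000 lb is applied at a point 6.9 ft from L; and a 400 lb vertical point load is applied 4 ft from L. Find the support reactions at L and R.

L_x = 0, L_y = 646.5 lb, R_y = 4776 lb

Resultant of the distributed load: 863.7 × 3.5 = 3022.95 lb at 5.65 ft from L.
Taking moments about L: R_y·6.8 − (863.7·3.5)·5.65 − 2000·6.9 − 400·4 = 0 → R_y = 32479.6675/6.8 = 4776.42 ≈ 4776 lb.
ΣF_y = 0: L_y + 4776.42 − 863.7·3.5 − 2000 − 400 = 0 → L_y = 646.5 lb.
ΣF_x = 0: no horizontal applied forces, so L_x = 0.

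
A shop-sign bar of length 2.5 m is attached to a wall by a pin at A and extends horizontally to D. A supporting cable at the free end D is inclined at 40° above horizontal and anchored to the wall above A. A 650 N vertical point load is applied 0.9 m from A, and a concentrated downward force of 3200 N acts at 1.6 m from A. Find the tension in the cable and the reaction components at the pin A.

ΣM about A: T·sin40°·2.5 − 650·0.9 − 3200·1.6 = 0 → T = 5705/(2.5·0.642788) = 3550.16 ≈ 3550 N.
ΣF_x = 0: A_x − T·cos40° = 0 → A_x = 3550.16 × 0.766044 = 2720 N.
ΣF_y = 0: A_y + T·sin40° − 650 − 3200 = 0 → A_y = 3850 − 3550.16 × 0.642788 = 1568 N.

T = 3550 N, A_x = 2720 N, A_y = 1568 N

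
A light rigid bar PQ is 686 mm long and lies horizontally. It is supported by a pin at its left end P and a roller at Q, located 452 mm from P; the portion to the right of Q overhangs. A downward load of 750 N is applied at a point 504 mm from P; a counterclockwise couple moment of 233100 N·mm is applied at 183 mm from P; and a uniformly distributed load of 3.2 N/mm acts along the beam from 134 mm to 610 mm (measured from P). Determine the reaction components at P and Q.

Resultant of the distributed load: 3.2 × 476 = 1523.2 N at 372 mm from P.
Moments about P: Q_y·452 − 750·504 + 233100 − (3.2·476)·372 = 0 → Q_y = 711530.4/452 = 1574.18 ≈ 1574 N.
ΣF_y = 0: P_y + 1574.18 − 750 − 3.2·476 = 0 → P_y = 699.0 N.
ΣF_x = 0: no horizontal applied forces, so P_x = 0.

P_x = 0, P_y = 699.0 N, Q_y = 1574 N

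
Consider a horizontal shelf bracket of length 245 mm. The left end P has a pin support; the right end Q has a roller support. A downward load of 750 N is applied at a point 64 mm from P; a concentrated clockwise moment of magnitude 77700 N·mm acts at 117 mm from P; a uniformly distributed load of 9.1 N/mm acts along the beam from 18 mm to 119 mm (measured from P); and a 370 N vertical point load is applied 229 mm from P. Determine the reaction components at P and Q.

Resultant of the distributed load: 9.1 × 101 = 919.1 N at 68.5 mm from P.
ΣM about P: Q_y·245 − 750·64 − 77700 − (9.1·101)·68.5 − 370·229 = 0 → Q_y = 273388.35/245 = 1115.87 ≈ 1116 N.
ΣF_y = 0: P_y + 1115.87 − 750 − 9.1·101 − 370 = 0 → P_y = 923.2 N.
ΣF_x = 0: no horizontal applied forces, so P_x = 0.

P_x = 0, P_y = 923.2 N, Q_y = 1116 N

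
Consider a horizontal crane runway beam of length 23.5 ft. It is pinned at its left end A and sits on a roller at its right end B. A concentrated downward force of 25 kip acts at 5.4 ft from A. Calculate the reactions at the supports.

ΣM about A: B_y·23.5 − 25·5.4 = 0 → B_y = 135/23.5 = 5.74468 ≈ 5.745 kip.
ΣF_y = 0: A_y + 5.74468 − 25 = 0 → A_y = 19.26 kip.
ΣF_x = 0: no horizontal applied forces, so A_x = 0.

A_x = 0, A_y = 19.26 kip, B_y = 5.745 kip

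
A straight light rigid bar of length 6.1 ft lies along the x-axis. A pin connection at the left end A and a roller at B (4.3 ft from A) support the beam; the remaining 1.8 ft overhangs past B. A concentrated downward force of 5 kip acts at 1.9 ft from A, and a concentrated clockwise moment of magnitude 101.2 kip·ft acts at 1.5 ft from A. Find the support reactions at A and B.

Moments about A: B_y·4.3 − 5·1.9 − 101.2 = 0 → B_y = 110.7/4.3 = 25.7442 ≈ 25.74 kip.
ΣF_y = 0: A_y + 25.7442 − 5 = 0 → A_y = -20.74 kip.
ΣF_x = 0: no horizontal applied forces, so A_x = 0.

A_x = 0, A_y = -20.74 kip, B_y = 25.74 kip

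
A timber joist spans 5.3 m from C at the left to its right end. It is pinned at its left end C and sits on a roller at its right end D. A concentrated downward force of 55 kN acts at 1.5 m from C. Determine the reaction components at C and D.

Taking moments about C: D_y·5.3 − 55·1.5 = 0 → D_y = 82.5/5.3 = 15.566 ≈ 15.57 kN.
ΣF_y = 0: C_y + 15.566 − 55 = 0 → C_y = 39.43 kN.
ΣF_x = 0: no horizontal applied forces, so C_x = 0.

C_x = 0, C_y = 39.43 kN, D_y = 15.57 kN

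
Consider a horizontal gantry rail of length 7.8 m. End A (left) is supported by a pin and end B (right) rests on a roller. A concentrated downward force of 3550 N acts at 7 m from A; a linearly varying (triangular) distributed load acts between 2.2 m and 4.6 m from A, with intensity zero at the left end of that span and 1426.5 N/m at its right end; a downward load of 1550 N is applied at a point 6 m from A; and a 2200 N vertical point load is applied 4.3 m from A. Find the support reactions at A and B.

Resultant of the triangular load: ½ × 1426.5 × 2.4 = 1711.8 N, acting at 3.8 m from A (one-third of the span from the peak).
Taking moments about A: B_y·7.8 − 3550·7 − (½·1426.5·2.4)·3.8 − 1550·6 − 2200·4.3 = 0 → B_y = 50114.84/7.8 = 6424.98 ≈ 6425 N.
ΣF_y = 0: A_y + 6424.98 − 3550 − ½·1426.5·2.4 − 1550 − 2200 = 0 → A_y = 2587 N.
ΣF_x = 0: no horizontal applied forces, so A_x = 0.

A_x = 0, A_y = 2587 N, B_y = 6425 N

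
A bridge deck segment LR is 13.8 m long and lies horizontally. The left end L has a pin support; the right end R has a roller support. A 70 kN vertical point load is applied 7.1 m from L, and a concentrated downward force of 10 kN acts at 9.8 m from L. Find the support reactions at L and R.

L_x = 0, L_y = 36.88 kN, R_y = 43.12 kN

Taking moments about L: R_y·13.8 − 70·7.1 − 10·9.8 = 0 → R_y = 595/13.8 = 43.1159 ≈ 43.12 kN.
ΣF_y = 0: L_y + 43.1159 − 70 − 10 = 0 → L_y = 36.88 kN.
ΣF_x = 0: no horizontal applied forces, so L_x = 0.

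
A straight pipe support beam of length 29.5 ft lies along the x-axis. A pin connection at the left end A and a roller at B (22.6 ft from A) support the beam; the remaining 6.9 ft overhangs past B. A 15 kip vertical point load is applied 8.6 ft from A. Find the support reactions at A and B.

A_x = 0, A_y = 9.292 kip, B_y = 5.708 kip

Taking moments about A: B_y·22.6 − 15·8.6 = 0 → B_y = 129/22.6 = 5.70796 ≈ 5.708 kip.
ΣF_y = 0: A_y + 5.70796 − 15 = 0 → A_y = 9.292 kip.
ΣF_x = 0: no horizontal applied forces, so A_x = 0.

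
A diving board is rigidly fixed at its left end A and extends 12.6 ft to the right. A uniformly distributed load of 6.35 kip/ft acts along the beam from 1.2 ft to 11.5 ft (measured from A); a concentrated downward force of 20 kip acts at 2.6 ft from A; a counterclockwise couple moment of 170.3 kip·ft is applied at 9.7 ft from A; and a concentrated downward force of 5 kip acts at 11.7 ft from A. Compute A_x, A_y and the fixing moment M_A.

Resultant of the distributed load: 6.35 × 10.3 = 65.405 kip at 6.35 ft from A.
ΣF_x = 0: A_x = 0.
ΣF_y = 0: A_y − 6.35·10.3 − 20 − 5 = 0 → A_y = 90.41 kip.
ΣM about A: M_A − (6.35·10.3)·6.35 − 20·2.6 + 170.3 − 5·11.7 = 0 → M_A = 355.5 kip·ft.

A_x = 0, A_y = 90.41 kip, M_A = 355.5 kip·ft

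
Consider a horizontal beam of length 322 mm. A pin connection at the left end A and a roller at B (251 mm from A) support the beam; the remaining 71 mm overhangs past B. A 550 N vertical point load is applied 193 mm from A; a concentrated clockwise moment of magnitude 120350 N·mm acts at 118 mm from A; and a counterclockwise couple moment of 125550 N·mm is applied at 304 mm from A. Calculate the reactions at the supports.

Taking moments about A: B_y·251 − 550·193 − 120350 + 125550 = 0 → B_y = 100950/251 = 402.191 ≈ 402.2 N.
ΣF_y = 0: A_y + 402.191 − 550 = 0 → A_y = 147.8 N.
ΣF_x = 0: no horizontal applied forces, so A_x = 0.

A_x = 0, A_y = 147.8 N, B_y = 402.2 N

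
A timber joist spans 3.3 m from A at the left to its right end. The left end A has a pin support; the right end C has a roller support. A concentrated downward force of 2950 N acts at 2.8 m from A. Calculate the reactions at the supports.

A_x = 0, A_y = 447.0 N, C_y = 2503 N

Taking moments about A: C_y·3.3 − 2950·2.8 = 0 → C_y = 8260/3.3 = 2503.03 ≈ 2503 N.
ΣF_y = 0: A_y + 2503.03 − 2950 = 0 → A_y = 447.0 N.
ΣF_x = 0: no horizontal applied forces, so A_x = 0.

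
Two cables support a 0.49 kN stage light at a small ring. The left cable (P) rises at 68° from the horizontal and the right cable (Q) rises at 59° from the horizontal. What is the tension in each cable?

T_P = 0.3160 kN, T_Q = 0.2298 kN

ΣF_x = 0: −T_P·cos68° + T_Q·cos59° = 0 → T_Q = 0.727338·T_P.
ΣF_y = 0: T_P·sin68° + T_Q·sin59° = 0.49.
Substitute: T_P·(0.927184 + 0.727338·0.857167) = 0.49 → T_P = 0.3160 kN.
Then T_Q = 0.727338 × 0.316 = 0.2298 kN.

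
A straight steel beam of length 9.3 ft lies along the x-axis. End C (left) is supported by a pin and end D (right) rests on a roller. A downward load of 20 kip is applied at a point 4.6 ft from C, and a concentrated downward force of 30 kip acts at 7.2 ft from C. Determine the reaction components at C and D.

C_x = 0, C_y = 16.88 kip, D_y = 33.12 kip

Moments about C: D_y·9.3 − 20·4.6 − 30·7.2 = 0 → D_y = 308/9.3 = 33.1183 ≈ 33.12 kip.
ΣF_y = 0: C_y + 33.1183 − 20 − 30 = 0 → C_y = 16.88 kip.
ΣF_x = 0: no horizontal applied forces, so C_x = 0.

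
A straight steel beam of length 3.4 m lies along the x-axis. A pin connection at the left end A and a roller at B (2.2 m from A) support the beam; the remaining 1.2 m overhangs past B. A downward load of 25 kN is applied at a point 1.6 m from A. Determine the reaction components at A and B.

A_x = 0, A_y = 6.818 kN, B_y = 18.18 kN

Taking moments about A: B_y·2.2 − 25·1.6 = 0 → B_y = 40/2.2 = 18.1818 ≈ 18.18 kN.
ΣF_y = 0: A_y + 18.1818 − 25 = 0 → A_y = 6.818 kN.
ΣF_x = 0: no horizontal applied forces, so A_x = 0.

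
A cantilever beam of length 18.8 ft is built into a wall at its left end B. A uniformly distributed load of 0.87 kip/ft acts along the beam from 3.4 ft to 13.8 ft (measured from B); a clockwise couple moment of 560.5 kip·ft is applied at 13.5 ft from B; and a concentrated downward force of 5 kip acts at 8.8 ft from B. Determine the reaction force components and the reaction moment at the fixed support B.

Resultant of the distributed load: 0.87 × 10.4 = 9.048 kip at 8.6 ft from B.
ΣF_x = 0: B_x = 0.
ΣF_y = 0: B_y − 0.87·10.4 − 5 = 0 → B_y = 14.05 kip.
ΣM about B: M_B − (0.87·10.4)·8.6 − 560.5 − 5·8.8 = 0 → M_B = 682.3 kip·ft.

B_x = 0, B_y = 14.05 kip, M_B = 682.3 kip·ft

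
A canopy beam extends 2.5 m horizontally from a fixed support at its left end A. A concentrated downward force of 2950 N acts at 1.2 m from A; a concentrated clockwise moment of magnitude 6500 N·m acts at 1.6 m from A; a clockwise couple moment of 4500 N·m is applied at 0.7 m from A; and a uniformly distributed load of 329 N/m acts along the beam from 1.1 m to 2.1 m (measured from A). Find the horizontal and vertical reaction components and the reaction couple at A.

A_x = 0, A_y = 3279 N, M_A = 15070 N·m

Resultant of the distributed load: 329 × 1 = 329 N at 1.6 m from A.
ΣF_x = 0: A_x = 0.
ΣF_y = 0: A_y − 2950 − 329·1 = 0 → A_y = 3279 N.
ΣM about A: M_A − 2950·1.2 − 6500 − 4500 − (329·1)·1.6 = 0 → M_A = 15070 N·m.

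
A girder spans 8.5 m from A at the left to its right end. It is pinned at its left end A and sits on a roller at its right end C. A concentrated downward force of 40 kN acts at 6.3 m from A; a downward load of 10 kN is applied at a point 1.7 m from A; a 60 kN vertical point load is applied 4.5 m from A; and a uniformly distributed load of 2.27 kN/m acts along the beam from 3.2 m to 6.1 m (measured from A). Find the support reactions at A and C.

A_x = 0, A_y = 49.57 kN, C_y = 67.01 kN

Resultant of the distributed load: 2.27 × 2.9 = 6.583 kN at 4.65 m from A.
Moments about A: C_y·8.5 − 40·6.3 − 10·1.7 − 60·4.5 − (2.27·2.9)·4.65 = 0 → C_y = 569.61095/8.5 = 67.0131 ≈ 67.01 kN.
ΣF_y = 0: A_y + 67.0131 − 40 − 10 − 60 − 2.27·2.9 = 0 → A_y = 49.57 kN.
ΣF_x = 0: no horizontal applied forces, so A_x = 0.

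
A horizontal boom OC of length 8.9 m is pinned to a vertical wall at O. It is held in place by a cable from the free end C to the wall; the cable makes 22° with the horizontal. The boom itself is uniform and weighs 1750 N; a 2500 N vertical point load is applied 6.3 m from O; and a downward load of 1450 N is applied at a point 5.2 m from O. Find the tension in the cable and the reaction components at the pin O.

ΣM about O: T·sin22°·8.9 − 1750·4.45 − 2500·6.3 − 1450·5.2 = 0 → T = 31077.5/(8.9·0.374607) = 9321.38 ≈ 9321 N.
ΣF_x = 0: O_x − T·cos22° = 0 → O_x = 9321.38 × 0.927184 = 8643 N.
ΣF_y = 0: O_y + T·sin22° − 1750 − 2500 − 1450 = 0 → O_y = 5700 − 9321.38 × 0.374607 = 2208 N.

T = 9321 N, O_x = 8643 N, O_y = 2208 N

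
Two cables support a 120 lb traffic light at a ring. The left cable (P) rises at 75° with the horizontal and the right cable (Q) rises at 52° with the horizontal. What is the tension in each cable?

ΣF_x = 0: −T_P·cos75° + T_Q·cos52° = 0 → T_Q = 0.420392·T_P.
ΣF_y = 0: T_P·sin75° + T_Q·sin52° = 120.
Substitute: T_P·(0.965926 + 0.420392·0.788011) = 120 → T_P = 92.507 ≈ 92.51 lb.
Then T_Q = 0.420392 × 92.507 = 38.89 lb.

T_P = 92.51 lb, T_Q = 38.89 lb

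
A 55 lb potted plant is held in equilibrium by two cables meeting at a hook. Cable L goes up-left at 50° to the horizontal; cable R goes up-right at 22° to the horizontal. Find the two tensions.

T_L = 53.62 lb, T_R = 37.17 lb

ΣF_x = 0: −T_L·cos50° + T_R·cos22° = 0 → T_R = 0.693269·T_L.
ΣF_y = 0: T_L·sin50° + T_R·sin22° = 55.
Substitute: T_L·(0.766044 + 0.693269·0.374607) = 55 → T_L = 53.6194 ≈ 53.62 lb.
Then T_R = 0.693269 × 53.6194 = 37.17 lb.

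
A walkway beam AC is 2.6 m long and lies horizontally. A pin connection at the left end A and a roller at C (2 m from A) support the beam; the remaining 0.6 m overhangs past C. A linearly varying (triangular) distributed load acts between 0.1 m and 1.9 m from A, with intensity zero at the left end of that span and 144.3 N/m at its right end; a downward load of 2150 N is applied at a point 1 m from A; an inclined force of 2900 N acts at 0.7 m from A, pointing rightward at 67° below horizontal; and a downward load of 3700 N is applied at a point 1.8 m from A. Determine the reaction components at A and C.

A_x = -1133 N, A_y = 3226 N, C_y = 5424 N

Resultant of the triangular load: ½ × 144.3 × 1.8 = 129.87 N, acting at 1.3 m from A (one-third of the span from the peak).
Taking moments about A: C_y·2 − (½·144.3·1.8)·1.3 − 2150·1 − 2900·sin67°·0.7 − 3700·1.8 = 0 → C_y = 10847.5/2 = 5423.75 ≈ 5424 N.
ΣF_y = 0: A_y + 5423.75 − ½·144.3·1.8 − 2150 − 2900·sin67° − 3700 = 0 → A_y = 3226 N.
ΣF_x = 0: A_x + 2900·cos67° = 0 → A_x = -1133 N.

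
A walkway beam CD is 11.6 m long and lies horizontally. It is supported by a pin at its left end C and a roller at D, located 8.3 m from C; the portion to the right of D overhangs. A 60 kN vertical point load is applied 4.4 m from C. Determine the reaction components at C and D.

Moments about C: D_y·8.3 − 60·4.4 = 0 → D_y = 264/8.3 = 31.8072 ≈ 31.81 kN.
ΣF_y = 0: C_y + 31.8072 − 60 = 0 → C_y = 28.19 kN.
ΣF_x = 0: no horizontal applied forces, so C_x = 0.

C_x = 0, C_y = 28.19 kN, D_y = 31.81 kN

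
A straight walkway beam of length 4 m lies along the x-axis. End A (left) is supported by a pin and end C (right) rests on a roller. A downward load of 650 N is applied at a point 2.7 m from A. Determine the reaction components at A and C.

ΣM about A: C_y·4 − 650·2.7 = 0 → C_y = 1755/4 = 438.75 ≈ 438.8 N.
ΣF_y = 0: A_y + 438.75 − 650 = 0 → A_y = 211.2 N.
ΣF_x = 0: no horizontal applied forces, so A_x = 0.

A_x = 0, A_y = 211.2 N, C_y = 438.8 N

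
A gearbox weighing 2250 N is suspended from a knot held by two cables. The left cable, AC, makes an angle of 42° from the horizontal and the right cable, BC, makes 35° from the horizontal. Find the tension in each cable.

ΣF_x = 0: −T_AC·cos42° + T_BC·cos35° = 0 → T_BC = 0.907212·T_AC.
ΣF_y = 0: T_AC·sin42° + T_BC·sin35° = 2250.
Substitute: T_AC·(0.669131 + 0.907212·0.573576) = 2250 → T_AC = 1891.57 ≈ 1892 N.
Then T_BC = 0.907212 × 1891.57 = 1716 N.

T_AC = 1892 N, T_BC = 1716 N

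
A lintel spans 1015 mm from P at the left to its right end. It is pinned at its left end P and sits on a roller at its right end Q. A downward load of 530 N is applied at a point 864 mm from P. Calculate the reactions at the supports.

ΣM about P: Q_y·1015 − 530·864 = 0 → Q_y = 457920/1015 = 451.153 ≈ 451.2 N.
ΣF_y = 0: P_y + 451.153 − 530 = 0 → P_y = 78.85 N.
ΣF_x = 0: no horizontal applied forces, so P_x = 0.

P_x = 0, P_y = 78.85 N, Q_y = 451.2 N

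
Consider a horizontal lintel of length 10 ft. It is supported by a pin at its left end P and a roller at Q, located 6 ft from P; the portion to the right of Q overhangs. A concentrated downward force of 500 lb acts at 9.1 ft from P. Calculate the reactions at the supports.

P_x = 0, P_y = -258.3 lb, Q_y = 758.3 lb

Taking moments about P: Q_y·6 − 500·9.1 = 0 → Q_y = 4550/6 = 758.333 ≈ 758.3 lb.
ΣF_y = 0: P_y + 758.333 − 500 = 0 → P_y = -258.3 lb.
ΣF_x = 0: no horizontal applied forces, so P_x = 0.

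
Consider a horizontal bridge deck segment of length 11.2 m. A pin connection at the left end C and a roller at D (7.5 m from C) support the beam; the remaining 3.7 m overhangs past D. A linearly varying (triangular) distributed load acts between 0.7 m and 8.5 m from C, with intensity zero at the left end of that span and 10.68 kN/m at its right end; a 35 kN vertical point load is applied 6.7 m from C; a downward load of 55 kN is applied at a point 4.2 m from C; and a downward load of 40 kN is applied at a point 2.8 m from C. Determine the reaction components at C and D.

Resultant of the triangular load: ½ × 10.68 × 7.8 = 41.652 kN, acting at 5.9 m from C (one-third of the span from the peak).
ΣM about C: D_y·7.5 − (½·10.68·7.8)·5.9 − 35·6.7 − 55·4.2 − 40·2.8 = 0 → D_y = 823.2468/7.5 = 109.766 ≈ 109.8 kN.
ΣF_y = 0: C_y + 109.766 − ½·10.68·7.8 − 35 − 55 − 40 = 0 → C_y = 61.89 kN.
ΣF_x = 0: no horizontal applied forces, so C_x = 0.

C_x = 0, C_y = 61.89 kN, D_y = 109.8 kN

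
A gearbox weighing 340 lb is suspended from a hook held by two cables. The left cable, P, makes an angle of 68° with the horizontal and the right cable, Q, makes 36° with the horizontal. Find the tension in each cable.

ΣF_x = 0: −T_P·cos68° + T_Q·cos36° = 0 → T_Q = 0.463039·T_P.
ΣF_y = 0: T_P·sin68° + T_Q·sin36° = 340.
Substitute: T_P·(0.927184 + 0.463039·0.587785) = 340 → T_P = 283.487 ≈ 283.5 lb.
Then T_Q = 0.463039 × 283.487 = 131.3 lb.

T_P = 283.5 lb, T_Q = 131.3 lb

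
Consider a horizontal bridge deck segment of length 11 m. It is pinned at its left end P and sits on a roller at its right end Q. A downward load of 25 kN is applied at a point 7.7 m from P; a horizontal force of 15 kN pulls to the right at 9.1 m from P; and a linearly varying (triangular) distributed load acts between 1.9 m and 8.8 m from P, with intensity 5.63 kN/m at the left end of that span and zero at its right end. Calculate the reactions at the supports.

Resultant of the triangular load: ½ × 5.63 × 6.9 = 19.4235 kN, acting at 4.2 m from P (one-third of the span from the peak).
Moments about P: Q_y·11 − 25·7.7 − (½·5.63·6.9)·4.2 = 0 → Q_y = 274.0787/11 = 24.9162 ≈ 24.92 kN.
ΣF_y = 0: P_y + 24.9162 − 25 − ½·5.63·6.9 = 0 → P_y = 19.51 kN.
ΣF_x = 0: P_x + 15 = 0 → P_x = -15.00 kN.

P_x = -15.00 kN, P_y = 19.51 kN, Q_y = 24.92 kN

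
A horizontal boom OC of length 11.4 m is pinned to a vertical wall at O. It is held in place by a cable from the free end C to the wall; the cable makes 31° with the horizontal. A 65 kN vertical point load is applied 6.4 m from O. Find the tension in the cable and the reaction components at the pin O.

T = 70.85 kN, O_x = 60.73 kN, O_y = 28.51 kN

ΣM about O: T·sin31°·11.4 − 65·6.4 = 0 → T = 416/(11.4·0.515038) = 70.8515 ≈ 70.85 kN.
ΣF_x = 0: O_x − T·cos31° = 0 → O_x = 70.8515 × 0.857167 = 60.73 kN.
ΣF_y = 0: O_y + T·sin31° − 65 = 0 → O_y = 65 − 70.8515 × 0.515038 = 28.51 kN.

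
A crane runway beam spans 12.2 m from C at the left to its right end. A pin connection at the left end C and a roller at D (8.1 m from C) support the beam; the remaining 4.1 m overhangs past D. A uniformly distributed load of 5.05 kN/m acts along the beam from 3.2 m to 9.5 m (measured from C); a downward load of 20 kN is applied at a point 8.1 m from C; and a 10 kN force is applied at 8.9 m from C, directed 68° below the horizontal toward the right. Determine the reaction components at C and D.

C_x = -3.746 kN, C_y = 5.958 kN, D_y = 55.13 kN

Resultant of the distributed load: 5.05 × 6.3 = 31.815 kN at 6.35 m from C.
Taking moments about C: D_y·8.1 − (5.05·6.3)·6.35 − 20·8.1 − 10·sin68°·8.9 = 0 → D_y = 446.545/8.1 = 55.129 ≈ 55.13 kN.
ΣF_y = 0: C_y + 55.129 − 5.05·6.3 − 20 − 10·sin68° = 0 → C_y = 5.958 kN.
ΣF_x = 0: C_x + 10·cos68° = 0 → C_x = -3.746 kN.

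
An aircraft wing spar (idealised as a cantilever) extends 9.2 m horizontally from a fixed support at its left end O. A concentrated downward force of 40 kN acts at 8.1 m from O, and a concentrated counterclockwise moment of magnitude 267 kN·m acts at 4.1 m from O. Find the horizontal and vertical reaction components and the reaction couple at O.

O_x = 0, O_y = 40.00 kN, M_O = 57.00 kN·m

ΣF_x = 0: O_x = 0.
ΣF_y = 0: O_y − 40 = 0 → O_y = 40.00 kN.
ΣM about O: M_O − 40·8.1 + 267 = 0 → M_O = 57.00 kN·m.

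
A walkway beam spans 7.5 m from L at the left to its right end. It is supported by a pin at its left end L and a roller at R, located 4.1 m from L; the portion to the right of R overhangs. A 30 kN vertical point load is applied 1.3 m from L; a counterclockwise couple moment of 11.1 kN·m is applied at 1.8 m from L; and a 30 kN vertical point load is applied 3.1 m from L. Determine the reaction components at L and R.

Taking moments about L: R_y·4.1 − 30·1.3 + 11.1 − 30·3.1 = 0 → R_y = 120.9/4.1 = 29.4878 ≈ 29.49 kN.
ΣF_y = 0: L_y + 29.4878 − 30 − 30 = 0 → L_y = 30.51 kN.
ΣF_x = 0: no horizontal applied forces, so L_x = 0.

L_x = 0, L_y = 30.51 kN, R_y = 29.49 kN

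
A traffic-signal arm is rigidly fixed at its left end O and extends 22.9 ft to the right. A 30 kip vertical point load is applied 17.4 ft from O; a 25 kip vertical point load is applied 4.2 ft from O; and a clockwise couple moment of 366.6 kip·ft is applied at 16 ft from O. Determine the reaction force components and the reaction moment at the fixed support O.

ΣF_x = 0: O_x = 0.
ΣF_y = 0: O_y − 30 − 25 = 0 → O_y = 55.00 kip.
ΣM about O: M_O − 30·17.4 − 25·4.2 − 366.6 = 0 → M_O = 993.6 kip·ft.

O_x = 0, O_y = 55.00 kip, M_O = 993.6 kip·ft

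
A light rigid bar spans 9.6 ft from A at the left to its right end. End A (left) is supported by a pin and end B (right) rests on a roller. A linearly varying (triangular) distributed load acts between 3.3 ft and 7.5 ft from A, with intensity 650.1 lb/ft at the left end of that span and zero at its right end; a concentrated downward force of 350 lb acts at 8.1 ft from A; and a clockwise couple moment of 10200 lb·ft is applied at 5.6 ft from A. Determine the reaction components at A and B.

A_x = 0, A_y = -311.0 lb, B_y = 2026 lb

Resultant of the triangular load: ½ × 650.1 × 4.2 = 1365.21 lb, acting at 4.7 ft from A (one-third of the span from the peak).
ΣM about A: B_y·9.6 − (½·650.1·4.2)·4.7 − 350·8.1 − 10200 = 0 → B_y = 19451.487/9.6 = 2026.2 ≈ 2026 lb.
ΣF_y = 0: A_y + 2026.2 − ½·650.1·4.2 − 350 = 0 → A_y = -311.0 lb.
ΣF_x = 0: no horizontal applied forces, so A_x = 0.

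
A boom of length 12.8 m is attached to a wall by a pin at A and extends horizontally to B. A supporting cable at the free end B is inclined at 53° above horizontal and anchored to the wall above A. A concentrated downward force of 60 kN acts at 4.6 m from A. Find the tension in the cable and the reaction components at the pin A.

T = 27.00 kN, A_x = 16.25 kN, A_y = 38.44 kN

ΣM about A: T·sin53°·12.8 − 60·4.6 = 0 → T = 276/(12.8·0.798636) = 26.9992 ≈ 27.00 kN.
ΣF_x = 0: A_x − T·cos53° = 0 → A_x = 26.9992 × 0.601815 = 16.25 kN.
ΣF_y = 0: A_y + T·sin53° − 60 = 0 → A_y = 60 − 26.9992 × 0.798636 = 38.44 kN.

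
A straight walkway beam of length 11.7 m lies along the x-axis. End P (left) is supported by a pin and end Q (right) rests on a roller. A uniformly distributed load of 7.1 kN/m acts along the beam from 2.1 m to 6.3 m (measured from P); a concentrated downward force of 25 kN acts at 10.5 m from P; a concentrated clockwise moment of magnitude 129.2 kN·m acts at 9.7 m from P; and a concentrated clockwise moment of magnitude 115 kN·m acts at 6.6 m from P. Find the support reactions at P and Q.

Resultant of the distributed load: 7.1 × 4.2 = 29.82 kN at 4.2 m from P.
ΣM about P: Q_y·11.7 − (7.1·4.2)·4.2 − 25·10.5 − 129.2 − 115 = 0 → Q_y = 631.944/11.7 = 54.0123 ≈ 54.01 kN.
ΣF_y = 0: P_y + 54.0123 − 7.1·4.2 − 25 = 0 → P_y = 0.8077 kN.
ΣF_x = 0: no horizontal applied forces, so P_x = 0.

P_x = 0, P_y = 0.8077 kN, Q_y = 54.01 kN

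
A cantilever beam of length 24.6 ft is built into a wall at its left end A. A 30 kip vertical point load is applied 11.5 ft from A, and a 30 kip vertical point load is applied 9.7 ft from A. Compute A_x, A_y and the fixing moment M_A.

A_x = 0, A_y = 60.00 kip, M_A = 636.0 kip·ft

ΣF_x = 0: A_x = 0.
ΣF_y = 0: A_y − 30 − 30 = 0 → A_y = 60.00 kip.
ΣM about A: M_A − 30·11.5 − 30·9.7 = 0 → M_A = 636.0 kip·ft.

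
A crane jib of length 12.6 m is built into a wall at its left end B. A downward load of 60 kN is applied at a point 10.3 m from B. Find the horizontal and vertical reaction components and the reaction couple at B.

ΣF_x = 0: B_x = 0.
ΣF_y = 0: B_y − 60 = 0 → B_y = 60.00 kN.
ΣM about B: M_B − 60·10.3 = 0 → M_B = 618.0 kN·m.

B_x = 0, B_y = 60.00 kN, M_B = 618.0 kN·m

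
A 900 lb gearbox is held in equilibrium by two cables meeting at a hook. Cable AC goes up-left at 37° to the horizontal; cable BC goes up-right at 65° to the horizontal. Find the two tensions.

ΣF_x = 0: −T_AC·cos37° + T_BC·cos65° = 0 → T_BC = 1.88973·T_AC.
ΣF_y = 0: T_AC·sin37° + T_BC·sin65° = 900.
Substitute: T_AC·(0.601815 + 1.88973·0.906308) = 900 → T_AC = 388.854 ≈ 388.9 lb.
Then T_BC = 1.88973 × 388.854 = 734.8 lb.

T_AC = 388.9 lb, T_BC = 734.8 lb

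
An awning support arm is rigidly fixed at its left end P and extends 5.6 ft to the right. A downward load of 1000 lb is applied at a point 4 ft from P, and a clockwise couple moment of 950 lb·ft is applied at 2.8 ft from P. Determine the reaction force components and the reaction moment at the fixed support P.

P_x = 0, P_y = 1000 lb, M_P = 4950 lb·ft

ΣF_x = 0: P_x = 0.
ΣF_y = 0: P_y − 1000 = 0 → P_y = 1000 lb.
ΣM about P: M_P − 1000·4 − 950 = 0 → M_P = 4950 lb·ft.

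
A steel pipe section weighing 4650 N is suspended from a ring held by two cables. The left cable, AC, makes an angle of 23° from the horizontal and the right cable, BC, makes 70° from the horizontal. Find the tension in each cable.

T_AC = 1593 N, T_BC = 4286 N

ΣF_x = 0: −T_AC·cos23° + T_BC·cos70° = 0 → T_BC = 2.69138·T_AC.
ΣF_y = 0: T_AC·sin23° + T_BC·sin70° = 4650.
Substitute: T_AC·(0.390731 + 2.69138·0.939693) = 4650 → T_AC = 1592.57 ≈ 1593 N.
Then T_BC = 2.69138 × 1592.57 = 4286 N.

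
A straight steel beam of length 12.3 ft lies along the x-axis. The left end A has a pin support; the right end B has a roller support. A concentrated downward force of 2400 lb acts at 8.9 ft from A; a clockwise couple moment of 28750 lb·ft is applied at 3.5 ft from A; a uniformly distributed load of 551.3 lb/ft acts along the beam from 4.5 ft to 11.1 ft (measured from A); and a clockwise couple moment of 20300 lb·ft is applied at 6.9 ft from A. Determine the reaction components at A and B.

Resultant of the distributed load: 551.3 × 6.6 = 3638.58 lb at 7.8 ft from A.
Moments about A: B_y·12.3 − 2400·8.9 − 28750 − (551.3·6.6)·7.8 − 20300 = 0 → B_y = 98790.924/12.3 = 8031.78 ≈ 8032 lb.
ΣF_y = 0: A_y + 8031.78 − 2400 − 551.3·6.6 = 0 → A_y = -1993 lb.
ΣF_x = 0: no horizontal applied forces, so A_x = 0.

A_x = 0, A_y = -1993 lb, B_y = 8032 lb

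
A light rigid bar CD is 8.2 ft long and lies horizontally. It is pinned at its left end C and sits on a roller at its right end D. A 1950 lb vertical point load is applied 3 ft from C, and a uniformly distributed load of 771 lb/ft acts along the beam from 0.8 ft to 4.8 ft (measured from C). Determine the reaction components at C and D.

C_x = 0, C_y = 3268 lb, D_y = 1766 lb

Resultant of the distributed load: 771 × 4 = 3084 lb at 2.8 ft from C.
Taking moments about C: D_y·8.2 − 1950·3 − (771·4)·2.8 = 0 → D_y = 14485.2/8.2 = 1766.49 ≈ 1766 lb.
ΣF_y = 0: C_y + 1766.49 − 1950 − 771·4 = 0 → C_y = 3268 lb.
ΣF_x = 0: no horizontal applied forces, so C_x = 0.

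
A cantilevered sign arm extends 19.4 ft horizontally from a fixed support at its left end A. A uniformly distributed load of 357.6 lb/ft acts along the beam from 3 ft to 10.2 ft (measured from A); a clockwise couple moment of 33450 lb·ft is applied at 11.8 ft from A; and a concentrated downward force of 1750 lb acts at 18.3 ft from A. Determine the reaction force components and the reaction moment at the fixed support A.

Resultant of the distributed load: 357.6 × 7.2 = 2574.72 lb at 6.6 ft from A.
ΣF_x = 0: A_x = 0.
ΣF_y = 0: A_y − 357.6·7.2 − 1750 = 0 → A_y = 4325 lb.
ΣM about A: M_A − (357.6·7.2)·6.6 − 33450 − 1750·18.3 = 0 → M_A = 82470 lb·ft.

A_x = 0, A_y = 4325 lb, M_A = 82470 lb·ft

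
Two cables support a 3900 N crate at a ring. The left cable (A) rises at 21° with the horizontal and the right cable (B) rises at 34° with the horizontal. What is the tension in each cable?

T_A = 3947 N, T_B = 4445 N

ΣF_x = 0: −T_A·cos21° + T_B·cos34° = 0 → T_B = 1.1261·T_A.
ΣF_y = 0: T_A·sin21° + T_B·sin34° = 3900.
Substitute: T_A·(0.358368 + 1.1261·0.559193) = 3900 → T_A = 3947.07 ≈ 3947 N.
Then T_B = 1.1261 × 3947.07 = 4445 N.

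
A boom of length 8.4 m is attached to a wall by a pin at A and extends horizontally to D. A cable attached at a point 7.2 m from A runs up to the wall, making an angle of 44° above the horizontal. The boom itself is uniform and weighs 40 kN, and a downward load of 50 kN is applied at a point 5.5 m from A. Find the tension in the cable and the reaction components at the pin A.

T = 88.57 kN, A_x = 63.71 kN, A_y = 28.47 kN

ΣM about A: T·sin44°·7.2 − 40·4.2 − 50·5.5 = 0 → T = 443/(7.2·0.694658) = 88.5728 ≈ 88.57 kN.
ΣF_x = 0: A_x − T·cos44° = 0 → A_x = 88.5728 × 0.71934 = 63.71 kN.
ΣF_y = 0: A_y + T·sin44° − 40 − 50 = 0 → A_y = 90 − 88.5728 × 0.694658 = 28.47 kN.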